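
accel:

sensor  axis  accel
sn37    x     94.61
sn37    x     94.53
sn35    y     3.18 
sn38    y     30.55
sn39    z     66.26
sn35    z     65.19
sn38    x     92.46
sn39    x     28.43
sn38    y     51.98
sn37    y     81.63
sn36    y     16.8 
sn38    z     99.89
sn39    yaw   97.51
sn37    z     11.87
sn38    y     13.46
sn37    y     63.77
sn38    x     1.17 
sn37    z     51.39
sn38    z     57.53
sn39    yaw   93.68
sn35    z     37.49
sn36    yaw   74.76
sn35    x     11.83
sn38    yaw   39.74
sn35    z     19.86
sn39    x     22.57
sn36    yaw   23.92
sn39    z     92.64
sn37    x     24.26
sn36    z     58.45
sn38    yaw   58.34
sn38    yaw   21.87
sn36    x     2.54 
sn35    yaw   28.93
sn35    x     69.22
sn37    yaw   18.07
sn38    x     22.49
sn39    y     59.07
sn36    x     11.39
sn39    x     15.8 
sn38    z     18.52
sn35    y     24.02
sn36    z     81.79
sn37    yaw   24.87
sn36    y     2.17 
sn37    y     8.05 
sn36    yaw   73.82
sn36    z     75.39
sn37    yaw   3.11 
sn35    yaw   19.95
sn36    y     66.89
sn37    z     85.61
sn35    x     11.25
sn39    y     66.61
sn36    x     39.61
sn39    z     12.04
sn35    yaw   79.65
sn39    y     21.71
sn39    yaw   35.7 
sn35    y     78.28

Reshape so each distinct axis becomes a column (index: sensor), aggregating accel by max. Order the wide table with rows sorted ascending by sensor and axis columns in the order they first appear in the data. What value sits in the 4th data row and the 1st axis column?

With rows sorted ascending by sensor, row 4 is sensor=sn38. axis columns in first-appearance order: x, y, z, yaw; column 1 is x.
Long rows with sensor=sn38, axis=x: max(92.46, 1.17, 22.49) = 92.46.

92.46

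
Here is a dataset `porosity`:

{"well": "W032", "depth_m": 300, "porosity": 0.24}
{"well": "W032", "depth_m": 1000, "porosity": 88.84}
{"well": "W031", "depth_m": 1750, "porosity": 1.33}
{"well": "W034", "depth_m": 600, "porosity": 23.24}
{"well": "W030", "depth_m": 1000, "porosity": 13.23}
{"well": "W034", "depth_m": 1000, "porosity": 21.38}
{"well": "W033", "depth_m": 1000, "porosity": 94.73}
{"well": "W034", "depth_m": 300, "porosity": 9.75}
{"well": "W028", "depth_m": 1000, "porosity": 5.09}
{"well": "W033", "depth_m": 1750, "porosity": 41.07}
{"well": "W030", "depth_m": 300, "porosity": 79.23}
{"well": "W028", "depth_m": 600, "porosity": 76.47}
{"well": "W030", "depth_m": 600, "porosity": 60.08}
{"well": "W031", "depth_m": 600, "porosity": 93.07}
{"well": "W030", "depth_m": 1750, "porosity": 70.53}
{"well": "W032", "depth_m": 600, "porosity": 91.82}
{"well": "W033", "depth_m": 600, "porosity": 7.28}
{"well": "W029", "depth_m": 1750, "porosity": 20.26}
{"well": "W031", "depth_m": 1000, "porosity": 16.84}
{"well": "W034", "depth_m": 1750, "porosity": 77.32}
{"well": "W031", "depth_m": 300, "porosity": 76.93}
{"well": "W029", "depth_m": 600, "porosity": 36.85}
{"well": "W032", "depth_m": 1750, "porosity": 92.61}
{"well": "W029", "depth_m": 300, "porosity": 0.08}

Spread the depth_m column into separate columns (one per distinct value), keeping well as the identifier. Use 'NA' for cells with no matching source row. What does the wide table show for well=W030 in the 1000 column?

The long row with well=W030, depth_m=1000 has porosity=13.23.

13.23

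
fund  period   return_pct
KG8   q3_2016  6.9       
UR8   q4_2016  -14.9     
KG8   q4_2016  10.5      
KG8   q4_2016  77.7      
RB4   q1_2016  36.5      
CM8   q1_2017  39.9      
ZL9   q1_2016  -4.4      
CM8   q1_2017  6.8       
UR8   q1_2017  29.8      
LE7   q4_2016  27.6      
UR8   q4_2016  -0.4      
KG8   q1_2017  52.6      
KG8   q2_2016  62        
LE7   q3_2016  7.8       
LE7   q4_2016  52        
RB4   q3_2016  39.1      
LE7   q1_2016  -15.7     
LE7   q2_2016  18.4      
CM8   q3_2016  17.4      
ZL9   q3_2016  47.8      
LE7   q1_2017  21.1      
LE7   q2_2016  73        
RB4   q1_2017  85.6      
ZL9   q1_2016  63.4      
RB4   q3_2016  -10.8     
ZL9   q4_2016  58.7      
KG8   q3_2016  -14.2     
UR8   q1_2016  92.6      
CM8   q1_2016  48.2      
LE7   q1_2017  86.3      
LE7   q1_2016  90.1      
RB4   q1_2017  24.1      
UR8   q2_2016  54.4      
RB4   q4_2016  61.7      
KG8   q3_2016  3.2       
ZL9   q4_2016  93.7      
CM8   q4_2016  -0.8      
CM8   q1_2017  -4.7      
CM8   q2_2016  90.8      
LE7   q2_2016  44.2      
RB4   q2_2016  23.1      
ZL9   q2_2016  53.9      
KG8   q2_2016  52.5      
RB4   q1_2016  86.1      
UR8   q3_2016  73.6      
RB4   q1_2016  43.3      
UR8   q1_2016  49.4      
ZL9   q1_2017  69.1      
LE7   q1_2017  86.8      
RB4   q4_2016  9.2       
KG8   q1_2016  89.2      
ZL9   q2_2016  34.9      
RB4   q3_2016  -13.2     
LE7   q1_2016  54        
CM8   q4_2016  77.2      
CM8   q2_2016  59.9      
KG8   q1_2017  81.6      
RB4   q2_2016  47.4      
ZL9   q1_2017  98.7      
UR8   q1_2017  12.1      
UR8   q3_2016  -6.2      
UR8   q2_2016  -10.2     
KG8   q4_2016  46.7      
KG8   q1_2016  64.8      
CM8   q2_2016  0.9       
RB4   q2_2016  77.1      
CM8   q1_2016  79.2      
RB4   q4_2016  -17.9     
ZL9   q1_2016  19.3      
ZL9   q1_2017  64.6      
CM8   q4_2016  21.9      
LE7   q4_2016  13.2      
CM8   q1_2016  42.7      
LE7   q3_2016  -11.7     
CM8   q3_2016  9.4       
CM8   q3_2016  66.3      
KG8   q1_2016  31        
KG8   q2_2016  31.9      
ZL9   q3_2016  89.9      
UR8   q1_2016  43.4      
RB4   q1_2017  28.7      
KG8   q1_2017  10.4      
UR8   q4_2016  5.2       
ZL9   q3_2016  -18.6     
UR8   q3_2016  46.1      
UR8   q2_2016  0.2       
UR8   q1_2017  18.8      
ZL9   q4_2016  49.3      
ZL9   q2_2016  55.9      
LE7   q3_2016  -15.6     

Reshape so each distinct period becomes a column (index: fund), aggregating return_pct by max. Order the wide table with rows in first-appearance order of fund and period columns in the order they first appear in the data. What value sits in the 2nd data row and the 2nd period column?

5.2

With rows in first-appearance order of fund, row 2 is fund=UR8. period columns in first-appearance order: q3_2016, q4_2016, q1_2016, q1_2017, q2_2016; column 2 is q4_2016.
Long rows with fund=UR8, period=q4_2016: max(-14.9, -0.4, 5.2) = 5.2.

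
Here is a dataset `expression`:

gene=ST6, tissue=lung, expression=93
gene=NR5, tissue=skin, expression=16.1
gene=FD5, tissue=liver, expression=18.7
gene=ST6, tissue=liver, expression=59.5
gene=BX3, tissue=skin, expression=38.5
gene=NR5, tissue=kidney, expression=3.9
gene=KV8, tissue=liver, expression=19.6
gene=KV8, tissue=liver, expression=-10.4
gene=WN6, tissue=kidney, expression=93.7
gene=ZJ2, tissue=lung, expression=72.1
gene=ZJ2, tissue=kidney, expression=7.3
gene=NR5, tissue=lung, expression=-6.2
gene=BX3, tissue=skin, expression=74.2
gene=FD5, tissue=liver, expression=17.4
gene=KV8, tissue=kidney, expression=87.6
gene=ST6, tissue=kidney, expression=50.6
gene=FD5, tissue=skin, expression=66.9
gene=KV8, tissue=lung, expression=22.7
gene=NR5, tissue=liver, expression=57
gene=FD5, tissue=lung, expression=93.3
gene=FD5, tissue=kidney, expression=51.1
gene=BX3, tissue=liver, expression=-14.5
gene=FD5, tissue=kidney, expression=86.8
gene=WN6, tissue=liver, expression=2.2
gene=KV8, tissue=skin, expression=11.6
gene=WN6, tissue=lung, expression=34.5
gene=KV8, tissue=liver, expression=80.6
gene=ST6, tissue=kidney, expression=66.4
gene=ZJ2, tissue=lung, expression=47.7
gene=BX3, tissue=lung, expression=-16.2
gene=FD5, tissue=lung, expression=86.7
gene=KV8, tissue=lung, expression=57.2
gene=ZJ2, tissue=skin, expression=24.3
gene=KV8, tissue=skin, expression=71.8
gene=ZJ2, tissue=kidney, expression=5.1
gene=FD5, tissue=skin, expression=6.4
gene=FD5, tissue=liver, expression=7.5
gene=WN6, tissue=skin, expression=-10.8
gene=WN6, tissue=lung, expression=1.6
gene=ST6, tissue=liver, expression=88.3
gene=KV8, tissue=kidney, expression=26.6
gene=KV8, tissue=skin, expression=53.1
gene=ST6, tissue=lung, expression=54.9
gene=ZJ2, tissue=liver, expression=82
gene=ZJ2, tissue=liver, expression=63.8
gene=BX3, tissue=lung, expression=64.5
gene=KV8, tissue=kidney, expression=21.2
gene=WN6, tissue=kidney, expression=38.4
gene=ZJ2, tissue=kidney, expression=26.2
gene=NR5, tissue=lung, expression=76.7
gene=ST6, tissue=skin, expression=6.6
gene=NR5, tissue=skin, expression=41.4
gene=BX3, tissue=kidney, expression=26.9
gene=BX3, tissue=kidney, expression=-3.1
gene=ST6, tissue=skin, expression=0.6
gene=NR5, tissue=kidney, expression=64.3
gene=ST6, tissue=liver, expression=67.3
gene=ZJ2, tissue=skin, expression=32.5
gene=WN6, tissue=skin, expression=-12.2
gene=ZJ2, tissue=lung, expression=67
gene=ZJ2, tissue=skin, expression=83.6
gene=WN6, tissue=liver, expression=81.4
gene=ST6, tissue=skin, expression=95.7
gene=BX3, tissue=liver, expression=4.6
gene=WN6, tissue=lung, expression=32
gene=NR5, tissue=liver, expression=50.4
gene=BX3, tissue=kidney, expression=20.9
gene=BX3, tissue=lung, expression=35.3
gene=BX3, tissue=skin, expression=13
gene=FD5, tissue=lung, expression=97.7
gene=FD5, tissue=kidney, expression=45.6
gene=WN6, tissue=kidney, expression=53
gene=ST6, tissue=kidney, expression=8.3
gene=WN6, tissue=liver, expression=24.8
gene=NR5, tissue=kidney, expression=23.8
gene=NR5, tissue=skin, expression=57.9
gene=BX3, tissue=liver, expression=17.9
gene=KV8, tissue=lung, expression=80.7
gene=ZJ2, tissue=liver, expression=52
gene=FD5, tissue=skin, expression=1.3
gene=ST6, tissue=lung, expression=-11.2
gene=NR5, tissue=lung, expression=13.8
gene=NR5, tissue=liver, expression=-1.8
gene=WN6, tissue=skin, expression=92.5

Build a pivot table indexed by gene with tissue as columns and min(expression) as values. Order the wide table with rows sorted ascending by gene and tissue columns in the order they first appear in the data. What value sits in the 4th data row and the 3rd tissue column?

With rows sorted ascending by gene, row 4 is gene=NR5. tissue columns in first-appearance order: lung, skin, liver, kidney; column 3 is liver.
Long rows with gene=NR5, tissue=liver: min(57, 50.4, -1.8) = -1.8.

-1.8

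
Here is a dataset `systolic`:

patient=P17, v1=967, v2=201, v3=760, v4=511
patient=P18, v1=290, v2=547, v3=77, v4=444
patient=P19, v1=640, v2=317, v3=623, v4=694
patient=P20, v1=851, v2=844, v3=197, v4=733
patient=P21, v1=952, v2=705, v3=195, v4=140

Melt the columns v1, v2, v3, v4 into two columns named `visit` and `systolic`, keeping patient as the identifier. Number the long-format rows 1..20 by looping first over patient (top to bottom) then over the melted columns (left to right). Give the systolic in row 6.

547

20 rows total (5 × 4). Row 6: index ⌊(6-1)/4⌋ = 1 into patient → P18; (6-1) mod 4 = 1 into the melted columns → v2.
So row 6 is (P18, v2, 547); systolic = 547.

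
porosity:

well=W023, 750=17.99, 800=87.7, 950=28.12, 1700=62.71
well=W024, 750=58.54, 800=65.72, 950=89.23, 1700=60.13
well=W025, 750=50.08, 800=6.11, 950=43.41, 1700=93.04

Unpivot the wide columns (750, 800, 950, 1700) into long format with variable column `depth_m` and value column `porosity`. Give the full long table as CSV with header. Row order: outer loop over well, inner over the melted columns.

well,depth_m,porosity
W023,750,17.99
W023,800,87.7
W023,950,28.12
W023,1700,62.71
W024,750,58.54
W024,800,65.72
W024,950,89.23
W024,1700,60.13
W025,750,50.08
W025,800,6.11
W025,950,43.41
W025,1700,93.04

Each (well, column) pair becomes one row: 3 × 4 = 12 rows.
For example, (W023, 750) → porosity=17.99.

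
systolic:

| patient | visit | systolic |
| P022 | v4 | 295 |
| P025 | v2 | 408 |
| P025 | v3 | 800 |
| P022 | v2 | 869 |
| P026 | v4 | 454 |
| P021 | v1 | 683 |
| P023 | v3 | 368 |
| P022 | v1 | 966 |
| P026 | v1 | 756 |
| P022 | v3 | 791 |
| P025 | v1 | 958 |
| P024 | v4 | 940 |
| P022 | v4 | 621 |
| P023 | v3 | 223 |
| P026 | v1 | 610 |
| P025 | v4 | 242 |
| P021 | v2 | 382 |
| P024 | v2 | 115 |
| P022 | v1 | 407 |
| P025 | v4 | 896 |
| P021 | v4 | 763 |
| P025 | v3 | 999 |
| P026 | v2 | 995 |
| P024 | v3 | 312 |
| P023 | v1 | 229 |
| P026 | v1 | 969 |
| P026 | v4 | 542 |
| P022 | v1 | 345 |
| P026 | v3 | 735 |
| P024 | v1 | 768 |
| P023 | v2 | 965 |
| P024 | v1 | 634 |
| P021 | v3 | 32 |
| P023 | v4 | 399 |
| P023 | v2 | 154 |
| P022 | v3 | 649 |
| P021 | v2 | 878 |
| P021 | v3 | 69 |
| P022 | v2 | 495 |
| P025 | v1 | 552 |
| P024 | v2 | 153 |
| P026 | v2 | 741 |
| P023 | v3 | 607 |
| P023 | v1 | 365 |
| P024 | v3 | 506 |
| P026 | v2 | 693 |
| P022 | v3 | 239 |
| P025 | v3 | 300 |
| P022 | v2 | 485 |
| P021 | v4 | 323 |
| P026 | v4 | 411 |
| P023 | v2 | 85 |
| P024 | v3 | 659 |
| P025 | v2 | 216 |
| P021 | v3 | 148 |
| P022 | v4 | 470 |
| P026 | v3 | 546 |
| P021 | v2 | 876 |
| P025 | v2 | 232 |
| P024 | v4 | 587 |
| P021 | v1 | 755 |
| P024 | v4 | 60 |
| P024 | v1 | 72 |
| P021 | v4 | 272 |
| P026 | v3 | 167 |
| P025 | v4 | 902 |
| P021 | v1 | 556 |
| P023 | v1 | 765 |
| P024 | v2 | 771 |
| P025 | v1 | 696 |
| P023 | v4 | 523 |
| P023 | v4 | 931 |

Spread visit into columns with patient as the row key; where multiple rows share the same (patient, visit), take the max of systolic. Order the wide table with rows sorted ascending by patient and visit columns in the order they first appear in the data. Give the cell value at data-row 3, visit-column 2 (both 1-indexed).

965

With rows sorted ascending by patient, row 3 is patient=P023. visit columns in first-appearance order: v4, v2, v3, v1; column 2 is v2.
Long rows with patient=P023, visit=v2: max(965, 154, 85) = 965.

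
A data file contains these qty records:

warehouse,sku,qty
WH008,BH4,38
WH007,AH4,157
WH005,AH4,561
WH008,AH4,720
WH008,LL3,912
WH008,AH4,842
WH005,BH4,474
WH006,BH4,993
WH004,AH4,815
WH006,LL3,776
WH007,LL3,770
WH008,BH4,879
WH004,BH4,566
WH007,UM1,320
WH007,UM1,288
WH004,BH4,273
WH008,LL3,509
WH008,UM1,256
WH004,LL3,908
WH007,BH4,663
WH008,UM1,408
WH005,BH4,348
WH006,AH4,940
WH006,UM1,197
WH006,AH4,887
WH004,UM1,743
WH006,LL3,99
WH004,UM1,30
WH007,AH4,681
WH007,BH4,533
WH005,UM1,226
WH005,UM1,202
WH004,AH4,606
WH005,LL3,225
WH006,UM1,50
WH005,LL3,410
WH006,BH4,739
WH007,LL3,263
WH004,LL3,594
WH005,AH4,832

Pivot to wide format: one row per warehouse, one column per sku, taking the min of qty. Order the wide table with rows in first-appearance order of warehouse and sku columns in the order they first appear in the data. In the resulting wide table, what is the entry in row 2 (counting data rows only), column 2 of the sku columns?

With rows in first-appearance order of warehouse, row 2 is warehouse=WH007. sku columns in first-appearance order: BH4, AH4, LL3, UM1; column 2 is AH4.
Long rows with warehouse=WH007, sku=AH4: min(157, 681) = 157.

157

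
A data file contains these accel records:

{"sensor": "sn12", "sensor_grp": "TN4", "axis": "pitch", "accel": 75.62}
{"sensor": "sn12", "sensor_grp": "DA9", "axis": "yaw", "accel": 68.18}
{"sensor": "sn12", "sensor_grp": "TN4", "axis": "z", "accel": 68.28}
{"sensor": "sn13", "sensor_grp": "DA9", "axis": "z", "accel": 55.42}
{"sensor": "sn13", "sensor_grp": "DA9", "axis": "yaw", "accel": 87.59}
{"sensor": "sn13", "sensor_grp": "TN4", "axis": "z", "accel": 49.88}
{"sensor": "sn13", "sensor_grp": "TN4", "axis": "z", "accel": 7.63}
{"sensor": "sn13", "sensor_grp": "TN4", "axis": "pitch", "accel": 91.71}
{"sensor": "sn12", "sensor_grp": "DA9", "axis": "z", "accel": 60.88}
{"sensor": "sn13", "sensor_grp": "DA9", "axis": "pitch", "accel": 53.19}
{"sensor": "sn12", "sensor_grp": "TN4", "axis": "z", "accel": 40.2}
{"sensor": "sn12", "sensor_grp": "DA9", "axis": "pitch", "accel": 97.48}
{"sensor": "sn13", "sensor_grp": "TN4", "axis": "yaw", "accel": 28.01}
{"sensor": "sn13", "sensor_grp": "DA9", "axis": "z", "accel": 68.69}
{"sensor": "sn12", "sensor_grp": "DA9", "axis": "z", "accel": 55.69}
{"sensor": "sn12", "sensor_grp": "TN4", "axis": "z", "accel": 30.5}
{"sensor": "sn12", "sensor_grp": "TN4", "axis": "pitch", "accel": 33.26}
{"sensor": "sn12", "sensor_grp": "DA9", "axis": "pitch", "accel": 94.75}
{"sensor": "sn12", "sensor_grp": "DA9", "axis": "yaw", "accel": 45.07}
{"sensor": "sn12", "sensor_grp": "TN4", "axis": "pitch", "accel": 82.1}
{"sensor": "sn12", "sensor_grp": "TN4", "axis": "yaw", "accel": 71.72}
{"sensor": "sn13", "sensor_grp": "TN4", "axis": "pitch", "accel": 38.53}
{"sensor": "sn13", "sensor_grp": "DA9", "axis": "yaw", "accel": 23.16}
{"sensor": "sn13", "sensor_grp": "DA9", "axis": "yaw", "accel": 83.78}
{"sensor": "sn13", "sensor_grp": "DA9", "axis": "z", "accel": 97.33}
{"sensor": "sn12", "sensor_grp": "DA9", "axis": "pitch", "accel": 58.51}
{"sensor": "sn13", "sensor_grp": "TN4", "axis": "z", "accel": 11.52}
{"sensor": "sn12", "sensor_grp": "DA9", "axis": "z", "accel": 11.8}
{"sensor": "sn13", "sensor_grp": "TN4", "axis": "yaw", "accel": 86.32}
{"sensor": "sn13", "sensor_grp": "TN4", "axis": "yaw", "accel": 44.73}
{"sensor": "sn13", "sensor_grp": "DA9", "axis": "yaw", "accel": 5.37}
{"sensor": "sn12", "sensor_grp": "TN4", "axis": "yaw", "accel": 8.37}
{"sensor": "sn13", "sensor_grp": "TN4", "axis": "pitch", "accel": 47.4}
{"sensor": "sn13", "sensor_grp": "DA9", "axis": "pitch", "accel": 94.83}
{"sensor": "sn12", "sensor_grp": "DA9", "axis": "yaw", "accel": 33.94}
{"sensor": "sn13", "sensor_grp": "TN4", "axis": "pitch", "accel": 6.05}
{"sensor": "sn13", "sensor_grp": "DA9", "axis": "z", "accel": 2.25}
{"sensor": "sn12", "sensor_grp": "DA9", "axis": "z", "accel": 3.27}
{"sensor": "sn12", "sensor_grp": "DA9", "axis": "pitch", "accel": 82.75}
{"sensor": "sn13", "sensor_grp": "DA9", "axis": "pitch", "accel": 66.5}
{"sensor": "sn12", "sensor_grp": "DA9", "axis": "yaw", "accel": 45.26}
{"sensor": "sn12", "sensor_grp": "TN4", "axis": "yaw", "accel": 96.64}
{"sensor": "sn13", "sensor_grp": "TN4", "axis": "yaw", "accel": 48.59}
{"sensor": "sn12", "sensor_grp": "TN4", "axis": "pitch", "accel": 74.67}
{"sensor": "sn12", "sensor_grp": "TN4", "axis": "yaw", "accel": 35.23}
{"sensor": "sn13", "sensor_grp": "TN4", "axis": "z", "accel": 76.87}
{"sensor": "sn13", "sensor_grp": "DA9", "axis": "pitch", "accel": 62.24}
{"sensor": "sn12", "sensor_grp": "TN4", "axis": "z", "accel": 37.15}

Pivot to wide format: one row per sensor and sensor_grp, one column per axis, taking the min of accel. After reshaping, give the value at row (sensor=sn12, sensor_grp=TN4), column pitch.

Rows with sensor=sn12, sensor_grp=TN4 and axis=pitch: accel values are 75.62, 33.26, 82.1, 74.67.
min(75.62, 33.26, 82.1, 74.67) = 33.26.

33.26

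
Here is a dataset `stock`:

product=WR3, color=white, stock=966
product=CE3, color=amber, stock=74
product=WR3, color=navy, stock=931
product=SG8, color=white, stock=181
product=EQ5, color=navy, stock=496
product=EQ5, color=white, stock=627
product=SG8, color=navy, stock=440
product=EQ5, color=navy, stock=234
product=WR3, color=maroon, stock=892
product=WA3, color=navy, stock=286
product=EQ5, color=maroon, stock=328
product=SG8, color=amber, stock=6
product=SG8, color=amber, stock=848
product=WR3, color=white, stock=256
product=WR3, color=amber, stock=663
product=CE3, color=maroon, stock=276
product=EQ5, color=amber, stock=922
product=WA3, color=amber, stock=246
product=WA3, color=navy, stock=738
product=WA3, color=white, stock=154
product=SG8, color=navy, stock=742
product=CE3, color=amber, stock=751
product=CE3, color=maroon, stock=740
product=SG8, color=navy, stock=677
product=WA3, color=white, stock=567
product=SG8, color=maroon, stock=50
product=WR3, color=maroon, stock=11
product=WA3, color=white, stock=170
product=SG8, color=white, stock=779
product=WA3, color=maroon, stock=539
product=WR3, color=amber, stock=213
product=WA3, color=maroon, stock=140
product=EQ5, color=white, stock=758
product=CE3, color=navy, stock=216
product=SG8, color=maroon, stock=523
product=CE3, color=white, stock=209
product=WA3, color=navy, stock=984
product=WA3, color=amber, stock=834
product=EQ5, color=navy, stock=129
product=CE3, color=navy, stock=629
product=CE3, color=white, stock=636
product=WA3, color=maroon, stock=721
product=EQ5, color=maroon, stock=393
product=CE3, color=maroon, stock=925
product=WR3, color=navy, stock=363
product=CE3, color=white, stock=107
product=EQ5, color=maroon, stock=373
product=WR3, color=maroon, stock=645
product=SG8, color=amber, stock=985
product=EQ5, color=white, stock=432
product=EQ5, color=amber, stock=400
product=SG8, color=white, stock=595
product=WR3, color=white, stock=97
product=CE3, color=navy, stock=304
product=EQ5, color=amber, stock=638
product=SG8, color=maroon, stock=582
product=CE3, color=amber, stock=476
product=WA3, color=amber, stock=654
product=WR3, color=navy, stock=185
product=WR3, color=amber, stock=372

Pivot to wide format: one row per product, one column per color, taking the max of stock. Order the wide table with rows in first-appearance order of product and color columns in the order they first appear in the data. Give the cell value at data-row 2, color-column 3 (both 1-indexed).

629

With rows in first-appearance order of product, row 2 is product=CE3. color columns in first-appearance order: white, amber, navy, maroon; column 3 is navy.
Long rows with product=CE3, color=navy: max(216, 629, 304) = 629.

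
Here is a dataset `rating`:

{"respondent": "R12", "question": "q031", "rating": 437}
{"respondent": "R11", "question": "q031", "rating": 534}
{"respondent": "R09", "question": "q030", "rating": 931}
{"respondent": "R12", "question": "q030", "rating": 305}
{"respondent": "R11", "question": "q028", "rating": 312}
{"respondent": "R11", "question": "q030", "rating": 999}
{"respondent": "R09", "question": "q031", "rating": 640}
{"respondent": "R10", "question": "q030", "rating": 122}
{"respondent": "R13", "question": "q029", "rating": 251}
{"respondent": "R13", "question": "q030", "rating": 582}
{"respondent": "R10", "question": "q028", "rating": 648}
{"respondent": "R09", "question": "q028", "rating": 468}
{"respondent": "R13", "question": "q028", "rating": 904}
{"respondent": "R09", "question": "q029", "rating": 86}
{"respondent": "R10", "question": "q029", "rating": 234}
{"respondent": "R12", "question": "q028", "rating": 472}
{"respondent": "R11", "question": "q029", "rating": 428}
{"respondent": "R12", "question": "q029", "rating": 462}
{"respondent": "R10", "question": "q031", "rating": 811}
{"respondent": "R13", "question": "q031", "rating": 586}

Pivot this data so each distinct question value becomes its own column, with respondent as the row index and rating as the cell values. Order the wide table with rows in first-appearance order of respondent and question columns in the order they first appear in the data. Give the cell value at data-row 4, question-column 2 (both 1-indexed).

With rows in first-appearance order of respondent, row 4 is respondent=R10. question columns in first-appearance order: q031, q030, q028, q029; column 2 is q030.
Long rows with respondent=R10, question=q030: rating = 122.

122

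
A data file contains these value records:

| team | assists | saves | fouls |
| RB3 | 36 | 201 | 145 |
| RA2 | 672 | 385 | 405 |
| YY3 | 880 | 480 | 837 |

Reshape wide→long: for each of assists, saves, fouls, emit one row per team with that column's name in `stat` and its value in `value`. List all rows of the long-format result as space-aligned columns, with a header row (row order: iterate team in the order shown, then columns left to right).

team  stat     value
RB3   assists  36   
RB3   saves    201  
RB3   fouls    145  
RA2   assists  672  
RA2   saves    385  
RA2   fouls    405  
YY3   assists  880  
YY3   saves    480  
YY3   fouls    837  

Each (team, column) pair becomes one row: 3 × 3 = 9 rows.
For example, (RB3, assists) → value=36.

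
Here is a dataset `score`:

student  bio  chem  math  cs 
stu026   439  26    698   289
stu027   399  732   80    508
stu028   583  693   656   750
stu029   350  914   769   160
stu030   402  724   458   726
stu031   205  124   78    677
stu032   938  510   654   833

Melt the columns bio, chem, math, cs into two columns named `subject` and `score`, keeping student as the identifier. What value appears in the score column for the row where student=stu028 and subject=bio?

Unpivoting turns each (student, wide-column) pair into one long row.
The wide cell at row stu028, column bio holds 583, so the long row (stu028, bio) has score=583.

583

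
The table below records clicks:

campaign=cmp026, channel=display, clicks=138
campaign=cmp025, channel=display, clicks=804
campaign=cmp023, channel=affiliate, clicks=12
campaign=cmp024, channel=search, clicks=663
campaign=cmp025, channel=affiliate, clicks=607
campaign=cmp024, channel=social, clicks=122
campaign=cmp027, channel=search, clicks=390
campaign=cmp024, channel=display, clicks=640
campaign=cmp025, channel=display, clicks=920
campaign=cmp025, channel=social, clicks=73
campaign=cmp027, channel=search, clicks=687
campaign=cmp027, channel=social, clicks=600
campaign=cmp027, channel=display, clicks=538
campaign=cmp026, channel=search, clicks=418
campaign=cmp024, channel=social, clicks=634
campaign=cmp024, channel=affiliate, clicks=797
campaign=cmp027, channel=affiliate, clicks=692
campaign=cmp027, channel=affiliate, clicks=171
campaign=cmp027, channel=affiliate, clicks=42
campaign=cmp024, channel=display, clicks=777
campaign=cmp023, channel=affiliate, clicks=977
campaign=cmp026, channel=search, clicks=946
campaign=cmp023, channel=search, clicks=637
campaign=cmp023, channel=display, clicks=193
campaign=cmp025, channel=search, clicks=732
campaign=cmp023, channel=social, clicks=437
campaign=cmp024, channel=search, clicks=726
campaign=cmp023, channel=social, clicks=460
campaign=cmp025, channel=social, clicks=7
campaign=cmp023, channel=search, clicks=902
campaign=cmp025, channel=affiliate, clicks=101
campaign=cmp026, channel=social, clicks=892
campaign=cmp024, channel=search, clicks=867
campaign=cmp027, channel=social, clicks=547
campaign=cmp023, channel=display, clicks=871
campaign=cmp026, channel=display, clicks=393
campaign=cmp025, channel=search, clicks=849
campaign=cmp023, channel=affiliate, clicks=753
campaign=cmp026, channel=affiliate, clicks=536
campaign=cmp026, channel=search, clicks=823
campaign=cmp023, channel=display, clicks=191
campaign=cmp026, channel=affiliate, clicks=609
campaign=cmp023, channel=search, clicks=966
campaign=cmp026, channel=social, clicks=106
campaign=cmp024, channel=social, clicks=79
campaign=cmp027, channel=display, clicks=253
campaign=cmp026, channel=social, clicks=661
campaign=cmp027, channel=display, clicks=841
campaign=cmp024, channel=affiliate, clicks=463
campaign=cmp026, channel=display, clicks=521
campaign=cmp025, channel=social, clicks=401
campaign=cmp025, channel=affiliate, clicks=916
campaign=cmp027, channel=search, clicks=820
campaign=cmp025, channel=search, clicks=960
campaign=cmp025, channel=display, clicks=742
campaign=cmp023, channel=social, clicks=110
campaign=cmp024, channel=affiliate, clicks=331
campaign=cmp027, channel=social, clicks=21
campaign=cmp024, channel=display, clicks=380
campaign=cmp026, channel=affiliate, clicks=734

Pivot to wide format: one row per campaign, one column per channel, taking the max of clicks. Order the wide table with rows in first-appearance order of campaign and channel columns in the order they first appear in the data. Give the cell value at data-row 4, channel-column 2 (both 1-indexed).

With rows in first-appearance order of campaign, row 4 is campaign=cmp024. channel columns in first-appearance order: display, affiliate, search, social; column 2 is affiliate.
Long rows with campaign=cmp024, channel=affiliate: max(797, 463, 331) = 797.

797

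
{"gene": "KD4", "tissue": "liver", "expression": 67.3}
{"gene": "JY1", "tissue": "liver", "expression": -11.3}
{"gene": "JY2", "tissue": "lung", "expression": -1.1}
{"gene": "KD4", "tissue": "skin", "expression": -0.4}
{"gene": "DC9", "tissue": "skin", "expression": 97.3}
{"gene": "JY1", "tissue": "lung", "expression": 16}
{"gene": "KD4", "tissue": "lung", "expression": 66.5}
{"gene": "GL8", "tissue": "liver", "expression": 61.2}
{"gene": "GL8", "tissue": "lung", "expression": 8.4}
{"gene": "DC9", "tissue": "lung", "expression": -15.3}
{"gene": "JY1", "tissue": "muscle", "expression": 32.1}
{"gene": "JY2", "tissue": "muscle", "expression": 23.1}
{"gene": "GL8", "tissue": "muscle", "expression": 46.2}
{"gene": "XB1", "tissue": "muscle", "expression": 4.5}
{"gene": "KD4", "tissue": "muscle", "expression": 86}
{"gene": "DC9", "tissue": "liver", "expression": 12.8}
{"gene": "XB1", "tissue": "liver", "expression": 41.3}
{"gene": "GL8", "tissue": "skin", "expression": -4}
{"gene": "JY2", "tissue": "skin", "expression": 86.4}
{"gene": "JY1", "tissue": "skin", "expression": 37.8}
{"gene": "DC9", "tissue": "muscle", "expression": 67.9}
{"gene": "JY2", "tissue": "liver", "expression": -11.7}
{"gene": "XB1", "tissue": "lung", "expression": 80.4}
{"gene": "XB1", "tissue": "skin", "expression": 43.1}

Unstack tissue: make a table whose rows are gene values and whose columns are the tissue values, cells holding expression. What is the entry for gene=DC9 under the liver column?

12.8

Wide layout: rows indexed by gene, columns are the 4 distinct tissue values (liver, lung, skin, muscle).
Cell (gene=DC9, tissue=liver) draws from the long row where gene=DC9 and tissue=liver, which has expression=12.8.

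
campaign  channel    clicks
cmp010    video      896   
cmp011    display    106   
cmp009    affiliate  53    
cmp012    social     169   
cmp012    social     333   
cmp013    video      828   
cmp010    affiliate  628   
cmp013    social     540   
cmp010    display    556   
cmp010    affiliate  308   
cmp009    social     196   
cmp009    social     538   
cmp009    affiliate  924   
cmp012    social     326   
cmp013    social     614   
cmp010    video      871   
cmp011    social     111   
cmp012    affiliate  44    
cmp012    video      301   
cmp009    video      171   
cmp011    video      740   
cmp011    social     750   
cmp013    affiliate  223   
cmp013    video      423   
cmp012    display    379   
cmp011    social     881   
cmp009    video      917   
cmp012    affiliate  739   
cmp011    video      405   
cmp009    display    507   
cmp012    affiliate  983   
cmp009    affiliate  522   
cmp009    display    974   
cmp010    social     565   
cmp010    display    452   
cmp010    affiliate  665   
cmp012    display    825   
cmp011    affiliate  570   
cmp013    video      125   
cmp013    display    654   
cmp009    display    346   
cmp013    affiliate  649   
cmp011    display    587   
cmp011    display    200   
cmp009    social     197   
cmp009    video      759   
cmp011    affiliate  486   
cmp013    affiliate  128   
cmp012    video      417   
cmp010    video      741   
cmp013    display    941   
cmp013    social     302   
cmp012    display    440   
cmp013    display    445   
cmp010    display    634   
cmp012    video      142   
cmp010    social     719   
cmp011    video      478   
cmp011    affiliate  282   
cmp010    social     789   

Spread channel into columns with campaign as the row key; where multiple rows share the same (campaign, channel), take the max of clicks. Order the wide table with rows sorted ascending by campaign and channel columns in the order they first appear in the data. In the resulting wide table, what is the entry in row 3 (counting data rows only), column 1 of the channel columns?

With rows sorted ascending by campaign, row 3 is campaign=cmp011. channel columns in first-appearance order: video, display, affiliate, social; column 1 is video.
Long rows with campaign=cmp011, channel=video: max(740, 405, 478) = 740.

740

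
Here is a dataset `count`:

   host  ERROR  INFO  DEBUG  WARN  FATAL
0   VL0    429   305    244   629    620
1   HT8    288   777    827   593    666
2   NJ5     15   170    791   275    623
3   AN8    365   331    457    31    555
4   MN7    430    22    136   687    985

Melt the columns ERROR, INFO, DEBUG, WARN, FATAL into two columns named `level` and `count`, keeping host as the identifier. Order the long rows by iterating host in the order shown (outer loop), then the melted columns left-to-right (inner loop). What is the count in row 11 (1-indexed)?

25 rows total (5 × 5). Row 11: index ⌊(11-1)/5⌋ = 2 into host → NJ5; (11-1) mod 5 = 0 into the melted columns → ERROR.
So row 11 is (NJ5, ERROR, 15); count = 15.

15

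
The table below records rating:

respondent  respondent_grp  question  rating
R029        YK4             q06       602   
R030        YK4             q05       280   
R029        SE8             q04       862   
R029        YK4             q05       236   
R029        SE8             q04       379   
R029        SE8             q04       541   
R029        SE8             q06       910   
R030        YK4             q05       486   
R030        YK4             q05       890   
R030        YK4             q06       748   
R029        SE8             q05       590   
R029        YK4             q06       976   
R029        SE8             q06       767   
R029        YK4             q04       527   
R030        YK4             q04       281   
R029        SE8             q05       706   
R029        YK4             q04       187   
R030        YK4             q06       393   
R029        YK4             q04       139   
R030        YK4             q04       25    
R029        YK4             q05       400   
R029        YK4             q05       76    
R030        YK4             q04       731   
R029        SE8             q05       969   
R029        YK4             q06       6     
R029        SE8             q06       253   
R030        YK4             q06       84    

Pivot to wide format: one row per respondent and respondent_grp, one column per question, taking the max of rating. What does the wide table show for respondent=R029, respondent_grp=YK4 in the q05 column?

400

Rows with respondent=R029, respondent_grp=YK4 and question=q05: rating values are 236, 400, 76.
max(236, 400, 76) = 400.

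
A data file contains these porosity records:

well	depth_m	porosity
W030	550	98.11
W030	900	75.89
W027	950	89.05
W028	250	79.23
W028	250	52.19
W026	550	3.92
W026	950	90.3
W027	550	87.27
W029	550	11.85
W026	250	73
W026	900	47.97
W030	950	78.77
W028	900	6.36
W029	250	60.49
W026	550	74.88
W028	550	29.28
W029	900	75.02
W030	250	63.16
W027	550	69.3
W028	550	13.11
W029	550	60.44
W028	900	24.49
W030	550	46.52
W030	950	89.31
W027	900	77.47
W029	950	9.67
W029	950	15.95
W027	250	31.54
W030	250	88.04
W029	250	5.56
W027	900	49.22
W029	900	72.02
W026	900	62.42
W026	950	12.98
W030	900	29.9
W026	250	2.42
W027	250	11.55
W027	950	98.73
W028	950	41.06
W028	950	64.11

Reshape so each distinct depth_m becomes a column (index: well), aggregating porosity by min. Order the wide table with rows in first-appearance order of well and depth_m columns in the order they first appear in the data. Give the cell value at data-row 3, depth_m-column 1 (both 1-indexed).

With rows in first-appearance order of well, row 3 is well=W028. depth_m columns in first-appearance order: 550, 900, 950, 250; column 1 is 550.
Long rows with well=W028, depth_m=550: min(29.28, 13.11) = 13.11.

13.11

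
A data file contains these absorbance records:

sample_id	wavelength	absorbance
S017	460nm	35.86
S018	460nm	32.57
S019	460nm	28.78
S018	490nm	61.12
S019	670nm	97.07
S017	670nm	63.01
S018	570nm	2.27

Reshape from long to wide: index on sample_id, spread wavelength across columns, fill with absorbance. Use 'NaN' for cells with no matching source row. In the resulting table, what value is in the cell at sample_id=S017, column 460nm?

35.86

The long row with sample_id=S017, wavelength=460nm has absorbance=35.86.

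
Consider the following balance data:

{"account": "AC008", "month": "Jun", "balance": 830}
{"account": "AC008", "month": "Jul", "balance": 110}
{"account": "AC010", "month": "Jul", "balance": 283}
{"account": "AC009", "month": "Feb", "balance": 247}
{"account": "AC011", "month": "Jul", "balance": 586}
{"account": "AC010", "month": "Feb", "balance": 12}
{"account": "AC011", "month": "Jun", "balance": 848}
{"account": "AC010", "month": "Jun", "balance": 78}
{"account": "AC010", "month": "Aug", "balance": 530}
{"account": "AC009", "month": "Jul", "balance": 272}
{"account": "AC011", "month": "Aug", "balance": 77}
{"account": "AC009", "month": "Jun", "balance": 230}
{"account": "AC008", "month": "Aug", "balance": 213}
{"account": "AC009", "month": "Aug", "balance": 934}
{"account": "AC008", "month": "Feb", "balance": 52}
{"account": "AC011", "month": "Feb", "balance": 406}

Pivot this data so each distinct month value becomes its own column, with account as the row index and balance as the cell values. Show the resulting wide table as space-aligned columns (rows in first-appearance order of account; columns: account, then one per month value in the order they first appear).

account  Jun  Jul  Feb  Aug
AC008    830  110  52   213
AC010    78   283  12   530
AC009    230  272  247  934
AC011    848  586  406  77 

Columns: account plus the 4 distinct month values (Jun, Jul, Feb, Aug).
For example, row AC008 column Jun takes balance=830 from the long row (AC008, Jun).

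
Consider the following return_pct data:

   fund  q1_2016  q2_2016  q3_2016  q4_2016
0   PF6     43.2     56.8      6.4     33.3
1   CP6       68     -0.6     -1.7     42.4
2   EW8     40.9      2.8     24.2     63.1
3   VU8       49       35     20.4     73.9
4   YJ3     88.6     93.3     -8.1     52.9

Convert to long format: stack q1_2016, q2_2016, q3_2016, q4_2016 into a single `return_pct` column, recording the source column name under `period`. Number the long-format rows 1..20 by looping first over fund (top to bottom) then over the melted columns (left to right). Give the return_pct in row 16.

73.9

20 rows total (5 × 4). Row 16: index ⌊(16-1)/4⌋ = 3 into fund → VU8; (16-1) mod 4 = 3 into the melted columns → q4_2016.
So row 16 is (VU8, q4_2016, 73.9); return_pct = 73.9.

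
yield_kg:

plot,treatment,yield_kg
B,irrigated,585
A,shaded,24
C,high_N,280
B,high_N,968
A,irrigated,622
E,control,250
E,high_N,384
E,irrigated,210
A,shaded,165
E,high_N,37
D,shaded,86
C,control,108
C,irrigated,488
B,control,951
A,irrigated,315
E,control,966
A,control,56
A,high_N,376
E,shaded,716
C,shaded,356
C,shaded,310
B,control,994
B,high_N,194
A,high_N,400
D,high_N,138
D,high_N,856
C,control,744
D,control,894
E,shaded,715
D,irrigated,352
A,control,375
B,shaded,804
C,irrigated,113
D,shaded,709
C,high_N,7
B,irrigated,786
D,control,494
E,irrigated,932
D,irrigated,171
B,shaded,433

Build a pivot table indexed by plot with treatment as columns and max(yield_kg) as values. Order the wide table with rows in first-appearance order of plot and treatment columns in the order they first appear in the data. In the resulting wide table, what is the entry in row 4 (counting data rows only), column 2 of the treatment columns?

716

With rows in first-appearance order of plot, row 4 is plot=E. treatment columns in first-appearance order: irrigated, shaded, high_N, control; column 2 is shaded.
Long rows with plot=E, treatment=shaded: max(716, 715) = 716.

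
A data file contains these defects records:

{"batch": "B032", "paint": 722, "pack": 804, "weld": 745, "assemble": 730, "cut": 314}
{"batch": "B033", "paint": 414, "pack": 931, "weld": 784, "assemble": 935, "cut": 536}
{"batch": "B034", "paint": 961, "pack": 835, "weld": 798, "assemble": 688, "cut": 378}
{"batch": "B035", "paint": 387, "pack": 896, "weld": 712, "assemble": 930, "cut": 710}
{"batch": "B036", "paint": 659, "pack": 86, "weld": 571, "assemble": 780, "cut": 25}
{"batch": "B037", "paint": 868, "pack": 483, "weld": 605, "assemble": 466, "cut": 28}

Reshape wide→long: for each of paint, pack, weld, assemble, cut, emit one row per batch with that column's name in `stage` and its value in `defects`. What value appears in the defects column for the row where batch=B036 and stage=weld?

Unpivoting turns each (batch, wide-column) pair into one long row.
The wide cell at row B036, column weld holds 571, so the long row (B036, weld) has defects=571.

571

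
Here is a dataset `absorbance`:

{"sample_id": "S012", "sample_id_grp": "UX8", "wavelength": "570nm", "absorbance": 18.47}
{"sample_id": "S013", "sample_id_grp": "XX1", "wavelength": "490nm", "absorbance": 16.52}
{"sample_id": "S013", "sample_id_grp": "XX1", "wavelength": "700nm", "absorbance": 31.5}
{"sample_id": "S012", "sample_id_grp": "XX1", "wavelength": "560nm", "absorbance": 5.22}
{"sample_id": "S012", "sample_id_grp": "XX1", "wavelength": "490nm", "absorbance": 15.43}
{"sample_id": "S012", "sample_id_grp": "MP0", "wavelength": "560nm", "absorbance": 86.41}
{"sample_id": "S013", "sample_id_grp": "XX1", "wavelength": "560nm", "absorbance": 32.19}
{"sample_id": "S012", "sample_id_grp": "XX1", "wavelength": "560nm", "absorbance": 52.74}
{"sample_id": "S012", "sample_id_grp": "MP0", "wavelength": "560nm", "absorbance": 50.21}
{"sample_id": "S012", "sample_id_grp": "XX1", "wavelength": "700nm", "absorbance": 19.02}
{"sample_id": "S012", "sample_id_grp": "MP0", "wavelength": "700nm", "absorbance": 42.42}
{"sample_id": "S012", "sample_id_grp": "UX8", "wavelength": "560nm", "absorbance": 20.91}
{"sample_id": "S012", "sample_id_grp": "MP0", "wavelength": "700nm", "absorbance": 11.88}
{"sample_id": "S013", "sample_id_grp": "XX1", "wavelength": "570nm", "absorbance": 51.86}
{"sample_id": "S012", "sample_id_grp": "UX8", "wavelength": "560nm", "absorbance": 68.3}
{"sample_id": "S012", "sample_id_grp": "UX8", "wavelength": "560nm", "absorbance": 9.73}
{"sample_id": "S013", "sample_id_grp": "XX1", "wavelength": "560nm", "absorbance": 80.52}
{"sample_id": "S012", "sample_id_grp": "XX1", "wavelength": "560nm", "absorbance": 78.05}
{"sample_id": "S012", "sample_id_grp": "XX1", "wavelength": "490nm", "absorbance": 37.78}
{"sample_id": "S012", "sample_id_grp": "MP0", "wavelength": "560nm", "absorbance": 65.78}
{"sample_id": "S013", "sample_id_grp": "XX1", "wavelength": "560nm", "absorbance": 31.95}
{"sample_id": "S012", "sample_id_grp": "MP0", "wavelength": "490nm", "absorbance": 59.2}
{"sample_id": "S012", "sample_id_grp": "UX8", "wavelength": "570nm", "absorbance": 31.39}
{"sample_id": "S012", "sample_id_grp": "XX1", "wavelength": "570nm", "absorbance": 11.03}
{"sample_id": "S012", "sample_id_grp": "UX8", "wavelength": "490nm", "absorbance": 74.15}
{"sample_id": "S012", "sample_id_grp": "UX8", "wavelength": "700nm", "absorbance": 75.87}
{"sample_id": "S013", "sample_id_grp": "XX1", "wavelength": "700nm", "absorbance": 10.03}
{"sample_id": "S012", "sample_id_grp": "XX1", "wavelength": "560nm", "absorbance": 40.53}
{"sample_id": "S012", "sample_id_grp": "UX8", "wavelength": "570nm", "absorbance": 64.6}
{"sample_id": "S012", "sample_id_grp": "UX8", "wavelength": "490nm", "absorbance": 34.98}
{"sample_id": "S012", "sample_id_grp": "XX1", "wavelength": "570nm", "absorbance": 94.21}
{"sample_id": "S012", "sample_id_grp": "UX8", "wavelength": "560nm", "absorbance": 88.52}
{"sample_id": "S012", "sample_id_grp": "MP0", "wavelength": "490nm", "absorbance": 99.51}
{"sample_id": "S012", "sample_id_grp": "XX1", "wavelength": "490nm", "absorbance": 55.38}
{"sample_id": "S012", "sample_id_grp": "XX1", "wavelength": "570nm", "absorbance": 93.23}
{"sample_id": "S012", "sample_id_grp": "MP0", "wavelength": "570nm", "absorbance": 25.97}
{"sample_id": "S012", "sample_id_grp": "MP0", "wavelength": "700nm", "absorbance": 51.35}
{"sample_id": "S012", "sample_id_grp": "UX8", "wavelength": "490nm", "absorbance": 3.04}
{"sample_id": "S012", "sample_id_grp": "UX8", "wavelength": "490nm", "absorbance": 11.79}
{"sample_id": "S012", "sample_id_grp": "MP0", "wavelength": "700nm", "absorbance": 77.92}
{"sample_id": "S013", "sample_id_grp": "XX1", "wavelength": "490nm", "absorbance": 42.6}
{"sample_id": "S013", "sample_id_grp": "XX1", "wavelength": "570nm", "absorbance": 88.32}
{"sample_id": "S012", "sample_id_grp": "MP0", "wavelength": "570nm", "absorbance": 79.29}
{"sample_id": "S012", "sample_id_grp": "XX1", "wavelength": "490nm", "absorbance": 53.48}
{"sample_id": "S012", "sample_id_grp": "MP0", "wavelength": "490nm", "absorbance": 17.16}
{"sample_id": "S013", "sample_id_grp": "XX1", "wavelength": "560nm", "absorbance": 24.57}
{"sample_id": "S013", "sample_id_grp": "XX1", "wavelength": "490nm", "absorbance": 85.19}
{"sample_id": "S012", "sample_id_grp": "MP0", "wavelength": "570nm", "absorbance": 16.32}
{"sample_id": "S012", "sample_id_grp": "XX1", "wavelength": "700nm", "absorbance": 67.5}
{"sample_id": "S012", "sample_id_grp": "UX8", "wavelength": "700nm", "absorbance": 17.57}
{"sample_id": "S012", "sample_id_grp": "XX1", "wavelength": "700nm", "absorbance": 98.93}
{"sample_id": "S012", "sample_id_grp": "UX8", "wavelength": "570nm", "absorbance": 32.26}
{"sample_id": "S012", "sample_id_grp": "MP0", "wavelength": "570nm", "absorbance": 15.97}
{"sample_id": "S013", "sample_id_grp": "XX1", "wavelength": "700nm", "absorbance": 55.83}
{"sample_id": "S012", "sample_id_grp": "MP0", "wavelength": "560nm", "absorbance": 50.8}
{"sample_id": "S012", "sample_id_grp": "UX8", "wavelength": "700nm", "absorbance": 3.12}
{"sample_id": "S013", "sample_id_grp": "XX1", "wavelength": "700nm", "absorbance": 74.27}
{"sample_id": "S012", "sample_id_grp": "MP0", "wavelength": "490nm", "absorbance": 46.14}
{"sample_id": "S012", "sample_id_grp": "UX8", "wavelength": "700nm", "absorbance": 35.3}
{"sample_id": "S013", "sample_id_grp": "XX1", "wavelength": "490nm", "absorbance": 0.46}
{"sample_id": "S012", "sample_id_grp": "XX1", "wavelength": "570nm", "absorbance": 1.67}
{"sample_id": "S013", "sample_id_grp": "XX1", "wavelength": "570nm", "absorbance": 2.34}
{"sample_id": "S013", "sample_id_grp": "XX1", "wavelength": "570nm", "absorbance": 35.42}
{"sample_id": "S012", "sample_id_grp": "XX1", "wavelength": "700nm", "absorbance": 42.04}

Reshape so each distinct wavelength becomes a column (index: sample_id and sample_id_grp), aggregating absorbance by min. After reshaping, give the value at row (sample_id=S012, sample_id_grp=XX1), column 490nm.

15.43

Rows with sample_id=S012, sample_id_grp=XX1 and wavelength=490nm: absorbance values are 15.43, 37.78, 55.38, 53.48.
min(15.43, 37.78, 55.38, 53.48) = 15.43.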